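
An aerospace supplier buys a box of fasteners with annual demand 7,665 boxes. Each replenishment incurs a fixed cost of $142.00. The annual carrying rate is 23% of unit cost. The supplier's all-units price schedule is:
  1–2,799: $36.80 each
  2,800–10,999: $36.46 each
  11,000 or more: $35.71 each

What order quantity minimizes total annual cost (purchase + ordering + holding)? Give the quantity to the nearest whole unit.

Holding cost per unit per year at price C is H = 0.23·C.
Evaluate total cost at each tier's feasible EOQ or, if the EOQ is below the tier, at the tier's minimum quantity.
EOQ at $36.80 = 507.1 (feasible in tier 1): TC = 7,665×$36.80 + (7,665/507.1)×142 + (507.1/2)×0.23×$36.80 = $286,364.43.
EOQ at $36.46 = 509.5 < 2800, so use break Q=2800: TC = 7,665×$36.46 + (7,665/2800.0)×142 + (2800.0/2)×0.23×$36.46 = $291,594.74.
EOQ at $35.71 = 514.8 < 11000, so use break Q=11000: TC = 7,665×$35.71 + (7,665/11000.0)×142 + (11000.0/2)×0.23×$35.71 = $318,989.25.
Lowest total cost is $286,364.43 at Q = 507.1.

Q* ≈ 507 boxes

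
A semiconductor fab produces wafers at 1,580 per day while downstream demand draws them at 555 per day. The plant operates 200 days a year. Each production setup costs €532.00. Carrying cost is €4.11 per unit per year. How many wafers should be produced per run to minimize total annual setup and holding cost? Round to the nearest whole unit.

Q* ≈ 6,655 wafers

Annual demand D = 555 × 200 = 111,000.
Production build-up factor (1 − d/p) = 1 − 555/1,580 = 0.6487.
Q* = √(2DS / (H(1 − d/p))) = √(2 × 111,000 × 532 / (4.11 × 0.6487)).
= √(118,104,000 / 2.6663) ≈ 6655.459.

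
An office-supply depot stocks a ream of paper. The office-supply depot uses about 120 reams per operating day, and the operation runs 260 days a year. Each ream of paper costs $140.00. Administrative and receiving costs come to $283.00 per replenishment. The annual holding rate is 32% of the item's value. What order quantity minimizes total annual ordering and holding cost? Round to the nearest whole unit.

Q* ≈ 628 reams

Annual demand D = 120 × 260 = 31,200.
Holding cost H = 0.32 × $140.00 = $44.8000 per unit per year.
EOQ = √(2DS / H) = √(2 × 31,200 × 283 / 44.8).
= √(17,659,200 / 44.8) = √394,178.5714 ≈ 627.836.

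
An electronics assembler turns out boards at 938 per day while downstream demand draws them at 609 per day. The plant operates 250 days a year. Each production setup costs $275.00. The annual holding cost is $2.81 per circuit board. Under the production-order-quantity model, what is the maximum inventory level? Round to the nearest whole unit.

Annual demand D = 609 × 250 = 152,250.
Production build-up factor (1 − d/p) = 1 − 609/938 = 0.3507.
Q* = √(2DS / (H(1 − d/p))) = √(2 × 152,250 × 275 / (2.81 × 0.3507)).
= √(83,737,500 / 0.9856) ≈ 9217.440.
Maximum inventory = Q*(1 − d/p) = 9217.440 × 0.3507 ≈ 3232.983.

I_max ≈ 3,233 boards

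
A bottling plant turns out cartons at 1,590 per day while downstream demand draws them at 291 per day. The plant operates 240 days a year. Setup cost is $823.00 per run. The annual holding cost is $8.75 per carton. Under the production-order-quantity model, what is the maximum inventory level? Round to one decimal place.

Annual demand D = 291 × 240 = 69,840.
Production build-up factor (1 − d/p) = 1 − 291/1,590 = 0.8170.
Q* = √(2DS / (H(1 − d/p))) = √(2 × 69,840 × 823 / (8.75 × 0.8170)).
= √(114,956,640 / 7.1486) ≈ 4010.117.
Maximum inventory = Q*(1 − d/p) = 4010.117 × 0.8170 ≈ 3276.190.

I_max ≈ 3,276.2 cartons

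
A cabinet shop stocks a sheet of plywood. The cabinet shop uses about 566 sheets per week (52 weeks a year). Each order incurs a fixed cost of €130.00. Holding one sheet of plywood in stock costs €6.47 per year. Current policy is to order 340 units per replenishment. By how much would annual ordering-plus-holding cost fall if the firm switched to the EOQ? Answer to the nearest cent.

Annual demand D = 566 × 52 = 29,432.
EOQ = √(2DS/H) = √(2 × 29,432 × 130 / 6.47) ≈ 1087.54.
Cost at Q* = (D/Q*)S + (Q*/2)H = √(2DSH) ≈ €7,036.37.
Cost at Q = 340: (29,432/340)×130 + (340/2)×6.47 = €11,253.41 + €1,099.90 = €12,353.31.
Excess = €12,353.31 − €7,036.37 = €5,316.94.

Extra cost ≈ €5,316.94 per year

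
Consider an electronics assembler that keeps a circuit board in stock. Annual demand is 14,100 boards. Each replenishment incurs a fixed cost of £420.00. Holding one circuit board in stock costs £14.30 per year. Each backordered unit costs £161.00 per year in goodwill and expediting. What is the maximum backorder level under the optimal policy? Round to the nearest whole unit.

S* ≈ 77 boards

With planned backorders, Q* = √(2DS/H) · √((H+B)/B).
√(2DS/H) = √(2 × 14,100 × 420 / 14.3) = 910.083.
√((H+B)/B) = √((14.3+161)/161) = 1.0435.
Q* ≈ 949.640.
S* = Q* · H/(H+B) = 949.640 × 14.3/175.3 ≈ 77.466.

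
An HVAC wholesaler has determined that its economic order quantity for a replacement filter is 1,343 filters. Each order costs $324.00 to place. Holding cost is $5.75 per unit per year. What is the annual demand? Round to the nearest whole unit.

Invert the EOQ relation Q*² = 2DS/H.
From Q* = √(2DS/H): D = Q*²H / (2S) = 1,343² × 5.75 / (2 × 324) = 16004.601.

D ≈ 16,005 filters per year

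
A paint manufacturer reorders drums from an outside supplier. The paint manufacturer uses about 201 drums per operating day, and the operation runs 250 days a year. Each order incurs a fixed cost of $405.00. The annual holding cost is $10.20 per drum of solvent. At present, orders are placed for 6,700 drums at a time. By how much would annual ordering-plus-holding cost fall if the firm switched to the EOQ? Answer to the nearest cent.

Annual demand D = 201 × 250 = 50,250.
EOQ = √(2DS/H) = √(2 × 50,250 × 405 / 10.2) ≈ 1997.61.
Cost at Q* = (D/Q*)S + (Q*/2)H = √(2DSH) ≈ $20,375.61.
Cost at Q = 6,700: (50,250/6,700)×405 + (6,700/2)×10.2 = $3,037.50 + $34,170.00 = $37,207.50.
Excess = $37,207.50 − $20,375.61 = $16,831.89.

Extra cost ≈ $16,831.89 per year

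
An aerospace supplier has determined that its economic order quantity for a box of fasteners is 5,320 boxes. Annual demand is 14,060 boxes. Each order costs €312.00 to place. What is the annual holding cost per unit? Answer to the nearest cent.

Invert the EOQ relation Q*² = 2DS/H.
From Q* = √(2DS/H): H = 2DS / Q*² = 2 × 14,060 × 312 / 5,320² = 0.3100.

H ≈ €0.31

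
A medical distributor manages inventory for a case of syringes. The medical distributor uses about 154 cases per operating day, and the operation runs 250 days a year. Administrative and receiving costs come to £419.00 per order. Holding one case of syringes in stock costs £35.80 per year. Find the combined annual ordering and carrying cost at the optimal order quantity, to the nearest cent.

TC* ≈ £33,985.52

Annual demand D = 154 × 250 = 38,500.
Q* = √(2DS/H) = √(2 × 38,500 × 419 / 35.8) ≈ 949.32.
At Q*, ordering cost (D/Q*)S equals holding cost (Q*/2)H, each = √(DSH/2).
Minimum total = √(2DSH) = √(2 × 38,500 × 419 × 35.8) ≈ 33985.518.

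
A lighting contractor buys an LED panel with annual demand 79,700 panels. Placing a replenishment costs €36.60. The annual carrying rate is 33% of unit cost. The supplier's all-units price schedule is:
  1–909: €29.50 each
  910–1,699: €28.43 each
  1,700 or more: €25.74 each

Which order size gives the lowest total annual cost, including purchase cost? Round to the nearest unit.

Holding cost per unit per year at price C is H = 0.33·C.
Evaluate total cost at each tier's feasible EOQ or, if the EOQ is below the tier, at the tier's minimum quantity.
EOQ at €29.50 = 774.1 (feasible in tier 1): TC = 79,700×€29.50 + (79,700/774.1)×36.6 + (774.1/2)×0.33×€29.50 = €2,358,686.20.
EOQ at €28.43 = 788.6 < 910, so use break Q=910: TC = 79,700×€28.43 + (79,700/910.0)×36.6 + (910.0/2)×0.33×€28.43 = €2,273,345.28.
EOQ at €25.74 = 828.7 < 1700, so use break Q=1700: TC = 79,700×€25.74 + (79,700/1700.0)×36.6 + (1700.0/2)×0.33×€25.74 = €2,060,413.96.
Lowest total cost is €2,060,413.96 at Q = 1700.0.

Q* ≈ 1,700 panels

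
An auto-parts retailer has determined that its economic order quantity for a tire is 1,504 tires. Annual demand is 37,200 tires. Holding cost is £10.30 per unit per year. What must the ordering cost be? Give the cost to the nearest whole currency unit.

The basic EOQ model gives Q* = √(2DS/H); rearrange for the unknown.
From Q* = √(2DS/H): S = Q*²H / (2D) = 1,504² × 10.3 / (2 × 37,200) = 313.1554.

S ≈ £313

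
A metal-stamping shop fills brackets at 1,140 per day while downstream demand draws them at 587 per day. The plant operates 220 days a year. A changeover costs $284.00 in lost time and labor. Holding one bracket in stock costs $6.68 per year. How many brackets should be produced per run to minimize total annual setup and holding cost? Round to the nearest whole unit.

Annual demand D = 587 × 220 = 129,140.
Production build-up factor (1 − d/p) = 1 − 587/1,140 = 0.4851.
Q* = √(2DS / (H(1 − d/p))) = √(2 × 129,140 × 284 / (6.68 × 0.4851)).
= √(73,351,520 / 3.2404) ≈ 4757.800.

Q* ≈ 4,758 brackets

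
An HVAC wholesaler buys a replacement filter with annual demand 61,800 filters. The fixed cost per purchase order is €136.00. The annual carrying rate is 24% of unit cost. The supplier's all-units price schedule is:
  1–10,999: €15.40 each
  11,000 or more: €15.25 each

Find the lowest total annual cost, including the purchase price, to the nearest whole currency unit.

Holding cost per unit per year at price C is H = 0.24·C.
Candidates are each tier's EOQ (if it falls in that tier) and each price-break quantity.
EOQ at €15.40 = 2132.6 (feasible in tier 1): TC = 61,800×€15.40 + (61,800/2132.6)×136 + (2132.6/2)×0.24×€15.40 = €959,602.15.
EOQ at €15.25 = 2143.1 < 11000, so use break Q=11000: TC = 61,800×€15.25 + (61,800/11000.0)×136 + (11000.0/2)×0.24×€15.25 = €963,344.07.
Lowest total cost among the candidates is at Q = 2132.6.

TC* ≈ €959,602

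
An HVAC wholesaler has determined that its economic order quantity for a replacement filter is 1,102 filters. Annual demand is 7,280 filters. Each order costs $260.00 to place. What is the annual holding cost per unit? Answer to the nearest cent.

H ≈ $3.12

Invert the EOQ relation Q*² = 2DS/H.
From Q* = √(2DS/H): H = 2DS / Q*² = 2 × 7,280 × 260 / 1,102² = 3.1172.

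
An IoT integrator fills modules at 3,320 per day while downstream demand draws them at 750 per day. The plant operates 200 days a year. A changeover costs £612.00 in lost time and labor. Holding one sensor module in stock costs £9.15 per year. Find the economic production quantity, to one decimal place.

Annual demand D = 750 × 200 = 150,000.
Production build-up factor (1 − d/p) = 1 − 750/3,320 = 0.7741.
Q* = √(2DS / (H(1 − d/p))) = √(2 × 150,000 × 612 / (9.15 × 0.7741)).
= √(183,600,000 / 7.083) ≈ 5091.295.

Q* ≈ 5,091.3 modules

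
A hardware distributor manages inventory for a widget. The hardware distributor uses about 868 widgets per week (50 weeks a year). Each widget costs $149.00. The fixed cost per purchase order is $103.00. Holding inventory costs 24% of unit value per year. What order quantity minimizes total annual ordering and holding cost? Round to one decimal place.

Q* ≈ 500.0 widgets

Annual demand D = 868 × 50 = 43,400.
Holding cost H = 0.24 × $149.00 = $35.7600 per unit per year.
EOQ = √(2DS / H) = √(2 × 43,400 × 103 / 35.76).
= √(8,940,400 / 35.76) = √250,011.1857 ≈ 500.011.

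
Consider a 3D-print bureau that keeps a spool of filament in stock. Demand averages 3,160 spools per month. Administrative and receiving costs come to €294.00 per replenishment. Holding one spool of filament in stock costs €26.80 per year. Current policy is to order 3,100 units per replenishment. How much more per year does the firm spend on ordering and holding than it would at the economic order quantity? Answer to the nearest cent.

Extra cost ≈ €20,691.27 per year

Annual demand D = 3,160 × 12 = 37,920.
EOQ = √(2DS/H) = √(2 × 37,920 × 294 / 26.8) ≈ 912.13.
Cost at Q* = (D/Q*)S + (Q*/2)H = √(2DSH) ≈ €24,445.01.
Cost at Q = 3,100: (37,920/3,100)×294 + (3,100/2)×26.8 = €3,596.28 + €41,540.00 = €45,136.28.
Excess = €45,136.28 − €24,445.01 = €20,691.27.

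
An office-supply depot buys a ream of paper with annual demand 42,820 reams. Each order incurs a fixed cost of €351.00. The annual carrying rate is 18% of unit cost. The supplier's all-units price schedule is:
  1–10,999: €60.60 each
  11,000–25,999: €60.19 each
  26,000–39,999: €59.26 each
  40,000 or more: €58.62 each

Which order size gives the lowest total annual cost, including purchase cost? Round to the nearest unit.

Q* ≈ 1,660 reams

Holding cost per unit per year at price C is H = 0.18·C.
For each price level, check whether its EOQ is feasible; otherwise the best quantity at that price is the breakpoint.
EOQ at €60.60 = 1660.0 (feasible in tier 1): TC = 42,820×€60.60 + (42,820/1660.0)×351 + (1660.0/2)×0.18×€60.60 = €2,612,999.75.
EOQ at €60.19 = 1665.7 < 11000, so use break Q=11000: TC = 42,820×€60.19 + (42,820/11000.0)×351 + (11000.0/2)×0.18×€60.19 = €2,638,290.25.
EOQ at €59.26 = 1678.7 < 26000, so use break Q=26000: TC = 42,820×€59.26 + (42,820/26000.0)×351 + (26000.0/2)×0.18×€59.26 = €2,676,759.67.
EOQ at €58.62 = 1687.8 < 40000, so use break Q=40000: TC = 42,820×€58.62 + (42,820/40000.0)×351 + (40000.0/2)×0.18×€58.62 = €2,721,516.15.
Lowest total cost is €2,612,999.75 at Q = 1660.0.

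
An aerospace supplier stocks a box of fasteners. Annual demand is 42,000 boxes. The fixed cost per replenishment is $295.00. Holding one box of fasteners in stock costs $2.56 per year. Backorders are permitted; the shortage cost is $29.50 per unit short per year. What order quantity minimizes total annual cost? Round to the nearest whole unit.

Q* ≈ 3,243 boxes

With planned backorders, Q* = √(2DS/H) · √((H+B)/B).
√(2DS/H) = √(2 × 42,000 × 295 / 2.56) = 3111.220.
√((H+B)/B) = √((2.56+29.5)/29.5) = 1.0425.
Q* ≈ 3243.407.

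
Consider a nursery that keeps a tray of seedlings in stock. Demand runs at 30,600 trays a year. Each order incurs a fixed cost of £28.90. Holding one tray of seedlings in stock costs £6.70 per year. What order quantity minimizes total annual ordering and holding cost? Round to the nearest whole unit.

Q* ≈ 514 trays

EOQ = √(2DS / H) = √(2 × 30,600 × 28.9 / 6.7).
= √(1,768,680 / 6.7) = √263,982.0896 ≈ 513.792.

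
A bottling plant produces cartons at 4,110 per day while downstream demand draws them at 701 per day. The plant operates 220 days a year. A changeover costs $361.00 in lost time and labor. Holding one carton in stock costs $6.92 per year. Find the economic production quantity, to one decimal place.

Annual demand D = 701 × 220 = 154,220.
Production build-up factor (1 − d/p) = 1 − 701/4,110 = 0.8294.
Q* = √(2DS / (H(1 − d/p))) = √(2 × 154,220 × 361 / (6.92 × 0.8294)).
= √(111,346,840 / 5.7397) ≈ 4404.467.

Q* ≈ 4,404.5 cartons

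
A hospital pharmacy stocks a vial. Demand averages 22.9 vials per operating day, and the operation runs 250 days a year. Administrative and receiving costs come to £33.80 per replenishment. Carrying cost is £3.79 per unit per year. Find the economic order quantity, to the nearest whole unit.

Q* ≈ 320 vials

Annual demand D = 22.9 × 250 = 5,725.
EOQ = √(2DS / H) = √(2 × 5,725 × 33.8 / 3.79).
= √(387,010 / 3.79) = √102,113.4565 ≈ 319.552.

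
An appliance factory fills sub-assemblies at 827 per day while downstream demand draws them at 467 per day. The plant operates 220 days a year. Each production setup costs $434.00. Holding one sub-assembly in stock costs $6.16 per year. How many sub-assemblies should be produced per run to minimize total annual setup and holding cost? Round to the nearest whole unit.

Q* ≈ 5,767 sub-assemblies

Annual demand D = 467 × 220 = 102,740.
Production build-up factor (1 − d/p) = 1 − 467/827 = 0.4353.
Q* = √(2DS / (H(1 − d/p))) = √(2 × 102,740 × 434 / (6.16 × 0.4353)).
= √(89,178,320 / 2.6815) ≈ 5766.878.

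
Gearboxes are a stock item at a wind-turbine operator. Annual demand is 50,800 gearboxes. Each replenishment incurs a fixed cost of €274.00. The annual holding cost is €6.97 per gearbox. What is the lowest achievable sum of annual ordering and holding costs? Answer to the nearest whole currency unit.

TC* ≈ €13,930

Q* = √(2DS/H) = √(2 × 50,800 × 274 / 6.97) ≈ 1998.51.
At the optimum the two cost components are equal, so total cost = 2·(Q*/2)H = Q*·H.
Minimum total = √(2DSH) = √(2 × 50,800 × 274 × 6.97) ≈ 13929.596.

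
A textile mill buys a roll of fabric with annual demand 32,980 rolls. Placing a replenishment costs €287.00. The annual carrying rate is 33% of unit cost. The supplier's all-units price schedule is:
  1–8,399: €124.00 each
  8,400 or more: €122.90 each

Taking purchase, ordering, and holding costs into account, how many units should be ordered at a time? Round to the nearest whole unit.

Holding cost per unit per year at price C is H = 0.33·C.
Candidates are each tier's EOQ (if it falls in that tier) and each price-break quantity.
EOQ at €124.00 = 680.2 (feasible in tier 1): TC = 32,980×€124.00 + (32,980/680.2)×287 + (680.2/2)×0.33×€124.00 = €4,117,352.30.
EOQ at €122.90 = 683.2 < 8400, so use break Q=8400: TC = 32,980×€122.90 + (32,980/8400.0)×287 + (8400.0/2)×0.33×€122.90 = €4,224,708.22.
Lowest total cost is €4,117,352.30 at Q = 680.2.

Q* ≈ 680 rolls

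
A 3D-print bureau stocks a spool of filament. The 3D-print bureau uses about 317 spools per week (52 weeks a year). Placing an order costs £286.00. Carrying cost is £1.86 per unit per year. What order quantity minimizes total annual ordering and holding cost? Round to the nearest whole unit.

Annual demand D = 317 × 52 = 16,484.
EOQ = √(2DS / H) = √(2 × 16,484 × 286 / 1.86).
= √(9,428,848 / 1.86) = √5,069,273.1183 ≈ 2251.505.

Q* ≈ 2,252 spools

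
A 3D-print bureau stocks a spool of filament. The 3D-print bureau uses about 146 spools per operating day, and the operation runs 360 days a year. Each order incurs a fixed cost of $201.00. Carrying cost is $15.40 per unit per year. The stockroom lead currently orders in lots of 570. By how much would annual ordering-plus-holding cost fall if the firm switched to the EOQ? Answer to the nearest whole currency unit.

Annual demand D = 146 × 360 = 52,560.
EOQ = √(2DS/H) = √(2 × 52,560 × 201 / 15.4) ≈ 1171.33.
Cost at Q* = (D/Q*)S + (Q*/2)H = √(2DSH) ≈ $18,038.53.
Cost at Q = 570: (52,560/570)×201 + (570/2)×15.4 = $18,534.32 + $4,389.00 = $22,923.32.
Excess = $22,923.32 − $18,038.53 = $4,884.79.

Extra cost ≈ $4,885 per year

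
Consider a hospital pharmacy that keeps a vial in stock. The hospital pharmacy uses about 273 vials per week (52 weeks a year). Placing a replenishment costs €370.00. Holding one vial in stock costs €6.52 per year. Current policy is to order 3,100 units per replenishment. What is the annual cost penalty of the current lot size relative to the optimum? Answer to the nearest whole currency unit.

Annual demand D = 273 × 52 = 14,196.
EOQ = √(2DS/H) = √(2 × 14,196 × 370 / 6.52) ≈ 1269.33.
Cost at Q* = (D/Q*)S + (Q*/2)H = √(2DSH) ≈ €8,276.04.
Cost at Q = 3,100: (14,196/3,100)×370 + (3,100/2)×6.52 = €1,694.36 + €10,106.00 = €11,800.36.
Excess = €11,800.36 − €8,276.04 = €3,524.32.

Extra cost ≈ €3,524 per year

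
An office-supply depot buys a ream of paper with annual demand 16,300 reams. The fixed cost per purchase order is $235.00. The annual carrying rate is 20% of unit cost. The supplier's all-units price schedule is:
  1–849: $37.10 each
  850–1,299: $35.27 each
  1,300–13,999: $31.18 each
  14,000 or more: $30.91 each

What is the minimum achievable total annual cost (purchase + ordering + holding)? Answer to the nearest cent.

TC* ≈ $515,233.94

Holding cost per unit per year at price C is H = 0.20·C.
For each price level, check whether its EOQ is feasible; otherwise the best quantity at that price is the breakpoint.
Tier 1 ($37.10): EOQ = 1016.1 exceeds tier's upper bound 849, so this tier is dominated.
EOQ at $35.27 = 1042.1 (feasible in tier 2): TC = 16,300×$35.27 + (16,300/1042.1)×235 + (1042.1/2)×0.20×$35.27 = $582,252.24.
EOQ at $31.18 = 1108.4 < 1300, so use break Q=1300: TC = 16,300×$31.18 + (16,300/1300.0)×235 + (1300.0/2)×0.20×$31.18 = $515,233.94.
EOQ at $30.91 = 1113.2 < 14000, so use break Q=14000: TC = 16,300×$30.91 + (16,300/14000.0)×235 + (14000.0/2)×0.20×$30.91 = $547,380.61.
Lowest total cost among the candidates is at Q = 1300.0.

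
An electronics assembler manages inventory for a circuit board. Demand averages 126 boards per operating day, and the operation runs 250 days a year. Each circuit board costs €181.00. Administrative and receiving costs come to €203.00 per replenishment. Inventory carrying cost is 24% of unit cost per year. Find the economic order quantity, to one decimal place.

Annual demand D = 126 × 250 = 31,500.
Holding cost H = 0.24 × €181.00 = €43.4400 per unit per year.
EOQ = √(2DS / H) = √(2 × 31,500 × 203 / 43.44).
= √(12,789,000 / 43.44) = √294,406.0773 ≈ 542.592.

Q* ≈ 542.6 boards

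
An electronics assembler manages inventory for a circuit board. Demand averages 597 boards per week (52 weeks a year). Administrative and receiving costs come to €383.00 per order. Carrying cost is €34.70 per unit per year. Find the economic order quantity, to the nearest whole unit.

Annual demand D = 597 × 52 = 31,044.
EOQ = √(2DS / H) = √(2 × 31,044 × 383 / 34.7).
= √(23,779,704 / 34.7) = √685,294.0634 ≈ 827.825.

Q* ≈ 828 boards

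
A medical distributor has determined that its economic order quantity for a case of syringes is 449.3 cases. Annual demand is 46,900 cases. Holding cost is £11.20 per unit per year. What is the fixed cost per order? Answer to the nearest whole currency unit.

S ≈ £24

Invert the EOQ relation Q*² = 2DS/H.
From Q* = √(2DS/H): S = Q*²H / (2D) = 449.3² × 11.2 / (2 × 46,900) = 24.1039.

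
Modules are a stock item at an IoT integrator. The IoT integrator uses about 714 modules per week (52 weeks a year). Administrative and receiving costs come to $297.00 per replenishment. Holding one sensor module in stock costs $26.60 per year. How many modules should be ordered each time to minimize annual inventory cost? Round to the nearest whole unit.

Q* ≈ 911 modules

Annual demand D = 714 × 52 = 37,128.
EOQ = √(2DS / H) = √(2 × 37,128 × 297 / 26.6).
= √(22,054,032 / 26.6) = √829,098.9474 ≈ 910.549.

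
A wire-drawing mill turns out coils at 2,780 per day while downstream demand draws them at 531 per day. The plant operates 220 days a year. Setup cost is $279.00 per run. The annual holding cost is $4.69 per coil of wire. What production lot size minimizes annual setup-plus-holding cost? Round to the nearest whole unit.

Q* ≈ 4,145 coils

Annual demand D = 531 × 220 = 116,820.
Production build-up factor (1 − d/p) = 1 − 531/2,780 = 0.8090.
Q* = √(2DS / (H(1 − d/p))) = √(2 × 116,820 × 279 / (4.69 × 0.8090)).
= √(65,185,560 / 3.7942) ≈ 4144.928.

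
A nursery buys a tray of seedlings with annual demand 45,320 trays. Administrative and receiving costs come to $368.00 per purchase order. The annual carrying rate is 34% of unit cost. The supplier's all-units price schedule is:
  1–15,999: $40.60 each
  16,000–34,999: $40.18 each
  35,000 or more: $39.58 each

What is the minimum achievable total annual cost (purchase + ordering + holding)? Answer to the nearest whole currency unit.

TC* ≈ $1,861,450

Holding cost per unit per year at price C is H = 0.34·C.
Evaluate total cost at each tier's feasible EOQ or, if the EOQ is below the tier, at the tier's minimum quantity.
EOQ at $40.60 = 1554.5 (feasible in tier 1): TC = 45,320×$40.60 + (45,320/1554.5)×368 + (1554.5/2)×0.34×$40.60 = $1,861,449.86.
EOQ at $40.18 = 1562.6 < 16000, so use break Q=16000: TC = 45,320×$40.18 + (45,320/16000.0)×368 + (16000.0/2)×0.34×$40.18 = $1,931,289.56.
EOQ at $39.58 = 1574.4 < 35000, so use break Q=35000: TC = 45,320×$39.58 + (45,320/35000.0)×368 + (35000.0/2)×0.34×$39.58 = $2,029,743.11.
Lowest total cost among the candidates is at Q = 1554.5.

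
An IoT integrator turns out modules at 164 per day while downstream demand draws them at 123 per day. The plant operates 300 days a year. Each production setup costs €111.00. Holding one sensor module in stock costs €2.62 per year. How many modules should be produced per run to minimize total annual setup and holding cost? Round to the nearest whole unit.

Annual demand D = 123 × 300 = 36,900.
Production build-up factor (1 − d/p) = 1 − 123/164 = 0.2500.
Q* = √(2DS / (H(1 − d/p))) = √(2 × 36,900 × 111 / (2.62 × 0.2500)).
= √(8,191,800 / 0.655) ≈ 3536.462.

Q* ≈ 3,536 modules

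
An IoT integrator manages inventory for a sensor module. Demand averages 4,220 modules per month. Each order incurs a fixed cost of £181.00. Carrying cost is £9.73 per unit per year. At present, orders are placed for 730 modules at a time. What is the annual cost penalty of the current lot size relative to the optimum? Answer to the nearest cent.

Extra cost ≈ £2,751.98 per year

Annual demand D = 4,220 × 12 = 50,640.
EOQ = √(2DS/H) = √(2 × 50,640 × 181 / 9.73) ≈ 1372.60.
Cost at Q* = (D/Q*)S + (Q*/2)H = √(2DSH) ≈ £13,355.42.
Cost at Q = 730: (50,640/730)×181 + (730/2)×9.73 = £12,555.95 + £3,551.45 = £16,107.40.
Excess = £16,107.40 − £13,355.42 = £2,751.98.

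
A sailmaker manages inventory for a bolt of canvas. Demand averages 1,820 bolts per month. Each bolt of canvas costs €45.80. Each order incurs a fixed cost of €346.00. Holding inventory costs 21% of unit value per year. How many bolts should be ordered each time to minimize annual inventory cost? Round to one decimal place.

Annual demand D = 1,820 × 12 = 21,840.
Holding cost H = 0.21 × €45.80 = €9.6180 per unit per year.
EOQ = √(2DS / H) = √(2 × 21,840 × 346 / 9.618).
= √(15,113,280 / 9.618) = √1,571,353.7118 ≈ 1253.536.

Q* ≈ 1,253.5 bolts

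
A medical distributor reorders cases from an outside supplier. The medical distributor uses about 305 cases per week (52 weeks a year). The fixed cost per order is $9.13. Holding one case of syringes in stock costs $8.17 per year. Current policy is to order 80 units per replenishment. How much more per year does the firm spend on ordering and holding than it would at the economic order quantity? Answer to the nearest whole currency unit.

Extra cost ≈ $599 per year

Annual demand D = 305 × 52 = 15,860.
EOQ = √(2DS/H) = √(2 × 15,860 × 9.13 / 8.17) ≈ 188.27.
Cost at Q* = (D/Q*)S + (Q*/2)H = √(2DSH) ≈ $1,538.20.
Cost at Q = 80: (15,860/80)×9.13 + (80/2)×8.17 = $1,810.02 + $326.80 = $2,136.82.
Excess = $2,136.82 − $1,538.20 = $598.62.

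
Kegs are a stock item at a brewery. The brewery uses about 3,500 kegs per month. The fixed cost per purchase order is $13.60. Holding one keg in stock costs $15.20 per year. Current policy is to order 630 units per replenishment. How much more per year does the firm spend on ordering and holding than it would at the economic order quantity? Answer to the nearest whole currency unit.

Annual demand D = 3,500 × 12 = 42,000.
EOQ = √(2DS/H) = √(2 × 42,000 × 13.6 / 15.2) ≈ 274.15.
Cost at Q* = (D/Q*)S + (Q*/2)H = √(2DSH) ≈ $4,167.07.
Cost at Q = 630: (42,000/630)×13.6 + (630/2)×15.2 = $906.67 + $4,788.00 = $5,694.67.
Excess = $5,694.67 − $4,167.07 = $1,527.60.

Extra cost ≈ $1,528 per year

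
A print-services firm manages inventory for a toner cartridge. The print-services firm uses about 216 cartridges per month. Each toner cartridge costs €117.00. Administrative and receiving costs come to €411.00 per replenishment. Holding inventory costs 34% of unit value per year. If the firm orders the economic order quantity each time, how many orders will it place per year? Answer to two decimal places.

N ≈ 11.20 orders per year

Annual demand D = 216 × 12 = 2,592.
Holding cost H = 0.34 × €117.00 = €39.7800 per unit per year.
Q* = √(2DS/H) = √(2 × 2,592 × 411 / 39.78) ≈ 231.43.
Orders per year = D / Q* = 2,592 / 231.43 ≈ 11.200.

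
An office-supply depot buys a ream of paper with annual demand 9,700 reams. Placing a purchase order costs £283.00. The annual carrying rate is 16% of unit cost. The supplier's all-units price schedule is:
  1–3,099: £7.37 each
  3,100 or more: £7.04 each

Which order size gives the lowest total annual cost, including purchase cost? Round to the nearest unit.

Holding cost per unit per year at price C is H = 0.16·C.
Candidates are each tier's EOQ (if it falls in that tier) and each price-break quantity.
EOQ at £7.37 = 2157.7 (feasible in tier 1): TC = 9,700×£7.37 + (9,700/2157.7)×283 + (2157.7/2)×0.16×£7.37 = £74,033.41.
EOQ at £7.04 = 2207.7 < 3100, so use break Q=3100: TC = 9,700×£7.04 + (9,700/3100.0)×283 + (3100.0/2)×0.16×£7.04 = £70,919.44.
Lowest total cost is £70,919.44 at Q = 3100.0.

Q* ≈ 3,100 reams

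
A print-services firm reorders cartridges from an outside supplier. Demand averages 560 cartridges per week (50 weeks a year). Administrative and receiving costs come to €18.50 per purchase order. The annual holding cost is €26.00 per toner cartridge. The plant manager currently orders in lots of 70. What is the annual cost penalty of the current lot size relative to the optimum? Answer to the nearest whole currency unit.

Extra cost ≈ €3,120 per year

Annual demand D = 560 × 50 = 28,000.
EOQ = √(2DS/H) = √(2 × 28,000 × 18.5 / 26) ≈ 199.62.
Cost at Q* = (D/Q*)S + (Q*/2)H = √(2DSH) ≈ €5,189.99.
Cost at Q = 70: (28,000/70)×18.5 + (70/2)×26 = €7,400.00 + €910.00 = €8,310.00.
Excess = €8,310.00 − €5,189.99 = €3,120.01.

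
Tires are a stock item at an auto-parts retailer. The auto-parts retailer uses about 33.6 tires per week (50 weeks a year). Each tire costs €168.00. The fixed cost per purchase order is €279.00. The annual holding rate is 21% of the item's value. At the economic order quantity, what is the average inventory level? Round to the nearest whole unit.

Annual demand D = 33.6 × 50 = 1,680.
Holding cost H = 0.21 × €168.00 = €35.2800 per unit per year.
The optimal lot size = √(2DS/H) = √(2 × 1,680 × 279 / 35.28) ≈ 163.01.
Average inventory = Q*/2 ≈ 163.01 / 2 = 81.504.

Average inventory ≈ 82 tires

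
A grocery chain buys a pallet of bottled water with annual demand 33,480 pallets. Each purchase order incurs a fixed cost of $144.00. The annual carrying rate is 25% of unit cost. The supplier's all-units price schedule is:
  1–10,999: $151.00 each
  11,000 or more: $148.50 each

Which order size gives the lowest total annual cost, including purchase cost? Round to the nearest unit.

Holding cost per unit per year at price C is H = 0.25·C.
For each price level, check whether its EOQ is feasible; otherwise the best quantity at that price is the breakpoint.
EOQ at $151.00 = 505.4 (feasible in tier 1): TC = 33,480×$151.00 + (33,480/505.4)×144 + (505.4/2)×0.25×$151.00 = $5,074,558.64.
EOQ at $148.50 = 509.6 < 11000, so use break Q=11000: TC = 33,480×$148.50 + (33,480/11000.0)×144 + (11000.0/2)×0.25×$148.50 = $5,176,405.78.
Lowest total cost is $5,074,558.64 at Q = 505.4.

Q* ≈ 505 pallets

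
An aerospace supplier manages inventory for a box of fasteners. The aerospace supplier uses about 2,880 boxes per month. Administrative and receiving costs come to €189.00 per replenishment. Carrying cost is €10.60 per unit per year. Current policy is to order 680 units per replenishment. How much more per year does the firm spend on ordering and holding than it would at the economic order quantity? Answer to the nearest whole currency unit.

Annual demand D = 2,880 × 12 = 34,560.
EOQ = √(2DS/H) = √(2 × 34,560 × 189 / 10.6) ≈ 1110.15.
Cost at Q* = (D/Q*)S + (Q*/2)H = √(2DSH) ≈ €11,767.54.
Cost at Q = 680: (34,560/680)×189 + (680/2)×10.6 = €9,605.65 + €3,604.00 = €13,209.65.
Excess = €13,209.65 − €11,767.54 = €1,442.11.

Extra cost ≈ €1,442 per year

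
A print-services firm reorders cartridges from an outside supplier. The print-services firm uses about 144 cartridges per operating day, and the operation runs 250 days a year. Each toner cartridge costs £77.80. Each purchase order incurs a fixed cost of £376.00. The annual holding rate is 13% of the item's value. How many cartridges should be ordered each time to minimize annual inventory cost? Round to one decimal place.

Q* ≈ 1,636.1 cartridges

Annual demand D = 144 × 250 = 36,000.
Holding cost H = 0.13 × £77.80 = £10.1140 per unit per year.
EOQ = √(2DS / H) = √(2 × 36,000 × 376 / 10.114).
= √(27,072,000 / 10.114) = √2,676,685.7821 ≈ 1636.058.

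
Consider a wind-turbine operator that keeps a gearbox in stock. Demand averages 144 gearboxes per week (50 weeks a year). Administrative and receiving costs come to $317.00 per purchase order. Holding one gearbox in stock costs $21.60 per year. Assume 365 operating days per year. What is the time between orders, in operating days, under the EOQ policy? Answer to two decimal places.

T ≈ 23.30 days

Annual demand D = 144 × 50 = 7,200.
The optimal lot size = √(2DS/H) = √(2 × 7,200 × 317 / 21.6) ≈ 459.71.
Cycle time = Q*/D × 365 = 459.71 / 7,200 × 365 ≈ 23.305 days.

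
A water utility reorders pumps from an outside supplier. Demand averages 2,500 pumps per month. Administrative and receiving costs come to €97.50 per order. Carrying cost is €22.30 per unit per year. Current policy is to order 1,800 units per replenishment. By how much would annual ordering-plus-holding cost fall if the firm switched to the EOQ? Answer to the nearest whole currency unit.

Extra cost ≈ €10,273 per year

Annual demand D = 2,500 × 12 = 30,000.
EOQ = √(2DS/H) = √(2 × 30,000 × 97.5 / 22.3) ≈ 512.18.
Cost at Q* = (D/Q*)S + (Q*/2)H = √(2DSH) ≈ €11,421.69.
Cost at Q = 1,800: (30,000/1,800)×97.5 + (1,800/2)×22.3 = €1,625.00 + €20,070.00 = €21,695.00.
Excess = €21,695.00 − €11,421.69 = €10,273.31.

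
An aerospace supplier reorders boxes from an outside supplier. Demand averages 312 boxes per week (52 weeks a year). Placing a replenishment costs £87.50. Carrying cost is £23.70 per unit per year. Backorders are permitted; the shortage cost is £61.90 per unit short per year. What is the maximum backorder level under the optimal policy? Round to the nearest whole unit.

Annual demand D = 312 × 52 = 16,224.
With planned backorders, Q* = √(2DS/H) · √((H+B)/B).
√(2DS/H) = √(2 × 16,224 × 87.5 / 23.7) = 346.118.
√((H+B)/B) = √((23.7+61.9)/61.9) = 1.1760.
Q* ≈ 407.020.
S* = Q* · H/(H+B) = 407.020 × 23.7/85.6 ≈ 112.691.

S* ≈ 113 boxes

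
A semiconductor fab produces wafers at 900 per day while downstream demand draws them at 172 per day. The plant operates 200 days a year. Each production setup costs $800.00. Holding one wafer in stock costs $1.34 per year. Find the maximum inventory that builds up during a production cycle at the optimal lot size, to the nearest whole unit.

I_max ≈ 5,764 wafers

Annual demand D = 172 × 200 = 34,400.
Production build-up factor (1 − d/p) = 1 − 172/900 = 0.8089.
Q* = √(2DS / (H(1 − d/p))) = √(2 × 34,400 × 800 / (1.34 × 0.8089)).
= √(55,040,000 / 1.0839) ≈ 7125.944.
Maximum inventory = Q*(1 − d/p) = 7125.944 × 0.8089 ≈ 5764.097.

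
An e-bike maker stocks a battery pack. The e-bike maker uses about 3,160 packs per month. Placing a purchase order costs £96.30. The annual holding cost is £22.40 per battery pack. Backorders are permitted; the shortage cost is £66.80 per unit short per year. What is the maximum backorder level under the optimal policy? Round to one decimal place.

S* ≈ 165.7 packs

Annual demand D = 3,160 × 12 = 37,920.
With planned backorders, Q* = √(2DS/H) · √((H+B)/B).
√(2DS/H) = √(2 × 37,920 × 96.3 / 22.4) = 571.003.
√((H+B)/B) = √((22.4+66.8)/66.8) = 1.1556.
Q* ≈ 659.831.
S* = Q* · H/(H+B) = 659.831 × 22.4/89.2 ≈ 165.697.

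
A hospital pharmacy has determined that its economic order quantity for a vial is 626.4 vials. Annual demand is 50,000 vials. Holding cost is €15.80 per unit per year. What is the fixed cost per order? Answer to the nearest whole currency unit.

S ≈ €62

The basic EOQ model gives Q* = √(2DS/H); rearrange for the unknown.
From Q* = √(2DS/H): S = Q*²H / (2D) = 626.4² × 15.8 / (2 × 50,000) = 61.9956.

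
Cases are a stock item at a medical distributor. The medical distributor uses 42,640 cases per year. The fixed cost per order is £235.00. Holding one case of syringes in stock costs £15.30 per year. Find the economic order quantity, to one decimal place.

EOQ = √(2DS / H) = √(2 × 42,640 × 235 / 15.3).
= √(20,040,800 / 15.3) = √1,309,856.2092 ≈ 1144.489.

Q* ≈ 1,144.5 cases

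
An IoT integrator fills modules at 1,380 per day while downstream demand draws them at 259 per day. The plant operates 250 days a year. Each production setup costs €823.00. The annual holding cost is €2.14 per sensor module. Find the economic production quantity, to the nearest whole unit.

Q* ≈ 7,830 modules

Annual demand D = 259 × 250 = 64,750.
Production build-up factor (1 − d/p) = 1 − 259/1,380 = 0.8123.
Q* = √(2DS / (H(1 − d/p))) = √(2 × 64,750 × 823 / (2.14 × 0.8123)).
= √(106,578,500 / 1.7384) ≈ 7830.052.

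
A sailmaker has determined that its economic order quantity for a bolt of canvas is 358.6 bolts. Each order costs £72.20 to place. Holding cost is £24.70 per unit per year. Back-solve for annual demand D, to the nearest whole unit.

The basic EOQ model gives Q* = √(2DS/H); rearrange for the unknown.
From Q* = √(2DS/H): D = Q*²H / (2S) = 358.6² × 24.7 / (2 × 72.2) = 21996.335.

D ≈ 21,996 bolts per year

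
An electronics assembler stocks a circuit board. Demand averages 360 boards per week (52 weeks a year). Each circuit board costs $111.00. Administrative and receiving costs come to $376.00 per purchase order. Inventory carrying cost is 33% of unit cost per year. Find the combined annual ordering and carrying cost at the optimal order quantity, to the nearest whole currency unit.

TC* ≈ $22,708

Annual demand D = 360 × 52 = 18,720.
Holding cost H = 0.33 × $111.00 = $36.6300 per unit per year.
Q* = √(2DS/H) = √(2 × 18,720 × 376 / 36.63) ≈ 619.93.
At Q*, ordering cost (D/Q*)S equals holding cost (Q*/2)H, each = √(DSH/2).
Minimum total = √(2DSH) = √(2 × 18,720 × 376 × 36.63) ≈ 22708.074.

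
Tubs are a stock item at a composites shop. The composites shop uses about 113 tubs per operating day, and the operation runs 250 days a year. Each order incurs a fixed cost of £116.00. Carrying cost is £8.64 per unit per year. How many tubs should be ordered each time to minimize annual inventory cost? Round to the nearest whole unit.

Annual demand D = 113 × 250 = 28,250.
EOQ = √(2DS / H) = √(2 × 28,250 × 116 / 8.64).
= √(6,554,000 / 8.64) = √758,564.8148 ≈ 870.956.

Q* ≈ 871 tubs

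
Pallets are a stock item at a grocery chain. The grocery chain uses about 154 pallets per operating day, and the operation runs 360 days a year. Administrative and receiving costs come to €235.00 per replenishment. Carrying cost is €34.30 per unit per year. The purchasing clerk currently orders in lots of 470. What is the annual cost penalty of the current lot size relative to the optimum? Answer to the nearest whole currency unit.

Extra cost ≈ €5,885 per year

Annual demand D = 154 × 360 = 55,440.
EOQ = √(2DS/H) = √(2 × 55,440 × 235 / 34.3) ≈ 871.59.
Cost at Q* = (D/Q*)S + (Q*/2)H = √(2DSH) ≈ €29,895.62.
Cost at Q = 470: (55,440/470)×235 + (470/2)×34.3 = €27,720.00 + €8,060.50 = €35,780.50.
Excess = €35,780.50 − €29,895.62 = €5,884.88.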